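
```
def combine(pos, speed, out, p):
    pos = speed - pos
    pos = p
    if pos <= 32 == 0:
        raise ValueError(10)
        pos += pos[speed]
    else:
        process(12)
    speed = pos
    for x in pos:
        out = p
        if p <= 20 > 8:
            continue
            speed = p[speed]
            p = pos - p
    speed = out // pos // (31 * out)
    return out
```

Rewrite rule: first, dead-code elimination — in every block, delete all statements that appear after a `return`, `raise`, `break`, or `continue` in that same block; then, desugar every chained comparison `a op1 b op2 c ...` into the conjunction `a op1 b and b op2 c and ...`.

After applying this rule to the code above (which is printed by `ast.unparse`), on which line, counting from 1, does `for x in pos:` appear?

Transformed code:
def combine(pos, speed, out, p):
    pos = speed - pos
    pos = p
    if pos <= 32 and 32 == 0:
        raise ValueError(10)
    else:
        process(12)
    speed = pos
    for x in pos:
        out = p
        if p <= 20 and 20 > 8:
            continue
    speed = out // pos // (31 * out)
    return out

9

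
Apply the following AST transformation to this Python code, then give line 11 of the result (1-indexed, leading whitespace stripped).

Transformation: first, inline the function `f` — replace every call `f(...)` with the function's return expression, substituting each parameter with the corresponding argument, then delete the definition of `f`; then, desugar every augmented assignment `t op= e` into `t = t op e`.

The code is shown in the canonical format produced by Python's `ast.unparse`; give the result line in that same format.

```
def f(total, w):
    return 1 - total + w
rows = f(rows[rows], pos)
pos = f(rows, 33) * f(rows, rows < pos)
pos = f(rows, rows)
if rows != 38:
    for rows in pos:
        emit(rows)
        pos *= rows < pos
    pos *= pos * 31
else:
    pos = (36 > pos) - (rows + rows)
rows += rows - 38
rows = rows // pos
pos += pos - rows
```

rows = rows + (rows - 38)

Transformed code:
rows = 1 - rows[rows] + pos
pos = (1 - rows + 33) * (1 - rows + (rows < pos))
pos = 1 - rows + rows
if rows != 38:
    for rows in pos:
        emit(rows)
        pos = pos * (rows < pos)
    pos = pos * (pos * 31)
else:
    pos = (36 > pos) - (rows + rows)
rows = rows + (rows - 38)
rows = rows // pos
pos = pos + (pos - rows)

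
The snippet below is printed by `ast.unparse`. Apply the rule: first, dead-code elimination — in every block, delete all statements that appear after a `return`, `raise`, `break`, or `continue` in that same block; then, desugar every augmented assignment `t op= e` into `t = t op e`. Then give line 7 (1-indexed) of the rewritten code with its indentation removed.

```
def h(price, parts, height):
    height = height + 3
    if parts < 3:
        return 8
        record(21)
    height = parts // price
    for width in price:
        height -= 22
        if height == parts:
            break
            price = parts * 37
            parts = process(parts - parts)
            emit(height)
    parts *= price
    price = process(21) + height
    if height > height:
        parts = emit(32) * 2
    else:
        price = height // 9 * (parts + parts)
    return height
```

height = height - 22

Transformed code:
def h(price, parts, height):
    height = height + 3
    if parts < 3:
        return 8
    height = parts // price
    for width in price:
        height = height - 22
        if height == parts:
            break
    parts = parts * price
    price = process(21) + height
    if height > height:
        parts = emit(32) * 2
    else:
        price = height // 9 * (parts + parts)
    return height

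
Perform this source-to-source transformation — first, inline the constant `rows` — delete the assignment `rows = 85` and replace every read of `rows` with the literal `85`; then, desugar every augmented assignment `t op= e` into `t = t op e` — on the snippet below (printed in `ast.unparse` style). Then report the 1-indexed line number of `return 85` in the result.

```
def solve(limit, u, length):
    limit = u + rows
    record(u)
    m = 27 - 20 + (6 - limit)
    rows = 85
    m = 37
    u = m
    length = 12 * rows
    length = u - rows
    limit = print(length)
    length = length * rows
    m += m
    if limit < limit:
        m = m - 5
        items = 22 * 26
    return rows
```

Transformed code:
def solve(limit, u, length):
    limit = u + 85
    record(u)
    m = 27 - 20 + (6 - limit)
    m = 37
    u = m
    length = 12 * 85
    length = u - 85
    limit = print(length)
    length = length * 85
    m = m + m
    if limit < limit:
        m = m - 5
        items = 22 * 26
    return 85

15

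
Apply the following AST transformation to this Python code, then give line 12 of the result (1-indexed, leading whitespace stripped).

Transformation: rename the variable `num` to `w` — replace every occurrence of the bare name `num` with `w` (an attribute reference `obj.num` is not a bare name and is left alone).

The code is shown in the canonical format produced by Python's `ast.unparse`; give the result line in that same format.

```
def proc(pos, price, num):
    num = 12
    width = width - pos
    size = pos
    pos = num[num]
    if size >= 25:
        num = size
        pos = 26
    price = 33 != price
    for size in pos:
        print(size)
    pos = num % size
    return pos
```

Transformed code:
def proc(pos, price, w):
    w = 12
    width = width - pos
    size = pos
    pos = w[w]
    if size >= 25:
        w = size
        pos = 26
    price = 33 != price
    for size in pos:
        print(size)
    pos = w % size
    return pos

pos = w % size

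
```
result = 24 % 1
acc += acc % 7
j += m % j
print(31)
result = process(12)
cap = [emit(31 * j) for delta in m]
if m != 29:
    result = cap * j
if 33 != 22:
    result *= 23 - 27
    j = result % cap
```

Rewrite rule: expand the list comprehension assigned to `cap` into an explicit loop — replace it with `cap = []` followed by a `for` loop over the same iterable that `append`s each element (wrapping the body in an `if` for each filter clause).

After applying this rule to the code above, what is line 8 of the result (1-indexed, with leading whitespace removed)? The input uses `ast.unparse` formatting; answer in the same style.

cap.append(emit(31 * j))

Transformed code:
result = 24 % 1
acc += acc % 7
j += m % j
print(31)
result = process(12)
cap = []
for delta in m:
    cap.append(emit(31 * j))
if m != 29:
    result = cap * j
if 33 != 22:
    result *= 23 - 27
    j = result % cap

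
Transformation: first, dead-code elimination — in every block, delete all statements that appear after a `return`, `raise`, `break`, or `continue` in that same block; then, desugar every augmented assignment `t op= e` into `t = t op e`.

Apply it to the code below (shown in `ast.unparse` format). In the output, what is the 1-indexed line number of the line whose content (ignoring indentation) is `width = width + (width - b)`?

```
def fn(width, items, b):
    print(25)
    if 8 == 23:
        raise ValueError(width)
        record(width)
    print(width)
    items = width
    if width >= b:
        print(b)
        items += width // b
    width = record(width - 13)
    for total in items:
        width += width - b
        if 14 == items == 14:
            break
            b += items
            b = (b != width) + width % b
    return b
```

12

Transformed code:
def fn(width, items, b):
    print(25)
    if 8 == 23:
        raise ValueError(width)
    print(width)
    items = width
    if width >= b:
        print(b)
        items = items + width // b
    width = record(width - 13)
    for total in items:
        width = width + (width - b)
        if 14 == items == 14:
            break
    return b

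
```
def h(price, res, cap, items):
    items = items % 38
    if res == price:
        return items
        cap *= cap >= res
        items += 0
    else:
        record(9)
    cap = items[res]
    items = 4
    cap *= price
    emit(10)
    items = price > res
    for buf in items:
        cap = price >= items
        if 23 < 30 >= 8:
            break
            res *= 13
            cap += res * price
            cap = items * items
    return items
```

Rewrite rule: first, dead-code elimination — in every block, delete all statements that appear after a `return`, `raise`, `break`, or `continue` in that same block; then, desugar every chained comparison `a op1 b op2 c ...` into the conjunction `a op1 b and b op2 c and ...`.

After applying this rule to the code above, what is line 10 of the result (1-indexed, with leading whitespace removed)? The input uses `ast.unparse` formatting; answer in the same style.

emit(10)

Transformed code:
def h(price, res, cap, items):
    items = items % 38
    if res == price:
        return items
    else:
        record(9)
    cap = items[res]
    items = 4
    cap *= price
    emit(10)
    items = price > res
    for buf in items:
        cap = price >= items
        if 23 < 30 and 30 >= 8:
            break
    return items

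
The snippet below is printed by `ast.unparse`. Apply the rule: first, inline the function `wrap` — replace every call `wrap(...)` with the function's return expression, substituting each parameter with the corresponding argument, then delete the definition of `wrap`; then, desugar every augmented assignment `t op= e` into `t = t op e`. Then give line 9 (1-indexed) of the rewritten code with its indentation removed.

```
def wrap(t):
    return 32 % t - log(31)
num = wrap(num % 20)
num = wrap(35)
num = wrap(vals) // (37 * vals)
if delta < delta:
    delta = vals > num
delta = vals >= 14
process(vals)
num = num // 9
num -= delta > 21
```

Transformed code:
num = 32 % (num % 20) - log(31)
num = 32 % 35 - log(31)
num = (32 % vals - log(31)) // (37 * vals)
if delta < delta:
    delta = vals > num
delta = vals >= 14
process(vals)
num = num // 9
num = num - (delta > 21)

num = num - (delta > 21)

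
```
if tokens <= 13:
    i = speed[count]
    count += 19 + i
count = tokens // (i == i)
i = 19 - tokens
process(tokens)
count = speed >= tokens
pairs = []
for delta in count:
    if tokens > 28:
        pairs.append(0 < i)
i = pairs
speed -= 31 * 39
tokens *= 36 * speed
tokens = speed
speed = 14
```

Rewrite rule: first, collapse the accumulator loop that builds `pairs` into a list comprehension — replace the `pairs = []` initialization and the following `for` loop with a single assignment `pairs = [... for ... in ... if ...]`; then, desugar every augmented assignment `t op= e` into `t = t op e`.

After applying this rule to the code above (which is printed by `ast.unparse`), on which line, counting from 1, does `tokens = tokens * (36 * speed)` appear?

11

Transformed code:
if tokens <= 13:
    i = speed[count]
    count = count + (19 + i)
count = tokens // (i == i)
i = 19 - tokens
process(tokens)
count = speed >= tokens
pairs = [0 < i for delta in count if tokens > 28]
i = pairs
speed = speed - 31 * 39
tokens = tokens * (36 * speed)
tokens = speed
speed = 14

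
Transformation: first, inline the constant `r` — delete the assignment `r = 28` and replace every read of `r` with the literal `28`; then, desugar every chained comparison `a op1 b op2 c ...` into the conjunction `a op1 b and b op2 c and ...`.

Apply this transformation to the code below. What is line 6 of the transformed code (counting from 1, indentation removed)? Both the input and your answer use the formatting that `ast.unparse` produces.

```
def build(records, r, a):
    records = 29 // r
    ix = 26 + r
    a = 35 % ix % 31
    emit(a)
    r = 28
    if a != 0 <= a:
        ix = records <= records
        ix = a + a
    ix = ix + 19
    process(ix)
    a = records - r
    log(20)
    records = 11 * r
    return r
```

Transformed code:
def build(records, r, a):
    records = 29 // 28
    ix = 26 + 28
    a = 35 % ix % 31
    emit(a)
    if a != 0 and 0 <= a:
        ix = records <= records
        ix = a + a
    ix = ix + 19
    process(ix)
    a = records - 28
    log(20)
    records = 11 * 28
    return 28

if a != 0 and 0 <= a:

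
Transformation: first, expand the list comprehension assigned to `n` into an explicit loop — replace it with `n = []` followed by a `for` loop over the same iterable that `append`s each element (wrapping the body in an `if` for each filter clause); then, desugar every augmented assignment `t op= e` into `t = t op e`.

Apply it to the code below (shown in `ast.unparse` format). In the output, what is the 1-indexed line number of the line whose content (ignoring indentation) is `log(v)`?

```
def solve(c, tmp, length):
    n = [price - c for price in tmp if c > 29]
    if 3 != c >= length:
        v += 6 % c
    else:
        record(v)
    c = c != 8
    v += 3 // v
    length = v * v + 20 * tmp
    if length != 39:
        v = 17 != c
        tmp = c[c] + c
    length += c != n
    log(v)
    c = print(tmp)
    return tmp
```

Transformed code:
def solve(c, tmp, length):
    n = []
    for price in tmp:
        if c > 29:
            n.append(price - c)
    if 3 != c >= length:
        v = v + 6 % c
    else:
        record(v)
    c = c != 8
    v = v + 3 // v
    length = v * v + 20 * tmp
    if length != 39:
        v = 17 != c
        tmp = c[c] + c
    length = length + (c != n)
    log(v)
    c = print(tmp)
    return tmp

17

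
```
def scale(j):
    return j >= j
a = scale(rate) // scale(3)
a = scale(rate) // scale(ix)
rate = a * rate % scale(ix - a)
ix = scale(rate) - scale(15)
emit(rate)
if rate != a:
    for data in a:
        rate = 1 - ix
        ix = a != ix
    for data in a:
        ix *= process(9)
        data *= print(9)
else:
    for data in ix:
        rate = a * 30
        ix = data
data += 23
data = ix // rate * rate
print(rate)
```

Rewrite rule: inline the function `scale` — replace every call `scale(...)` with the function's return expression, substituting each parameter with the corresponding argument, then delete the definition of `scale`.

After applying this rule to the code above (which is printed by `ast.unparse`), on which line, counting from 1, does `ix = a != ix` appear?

9

Transformed code:
a = (rate >= rate) // (3 >= 3)
a = (rate >= rate) // (ix >= ix)
rate = a * rate % (ix - a >= ix - a)
ix = (rate >= rate) - (15 >= 15)
emit(rate)
if rate != a:
    for data in a:
        rate = 1 - ix
        ix = a != ix
    for data in a:
        ix *= process(9)
        data *= print(9)
else:
    for data in ix:
        rate = a * 30
        ix = data
data += 23
data = ix // rate * rate
print(rate)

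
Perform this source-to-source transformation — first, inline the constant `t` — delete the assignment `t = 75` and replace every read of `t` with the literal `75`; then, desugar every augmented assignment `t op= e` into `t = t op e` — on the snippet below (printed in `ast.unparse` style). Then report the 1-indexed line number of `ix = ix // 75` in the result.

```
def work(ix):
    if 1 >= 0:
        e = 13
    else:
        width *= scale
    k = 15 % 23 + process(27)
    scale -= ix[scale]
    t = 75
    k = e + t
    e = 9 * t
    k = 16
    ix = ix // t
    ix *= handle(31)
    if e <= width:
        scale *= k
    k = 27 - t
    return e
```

Transformed code:
def work(ix):
    if 1 >= 0:
        e = 13
    else:
        width = width * scale
    k = 15 % 23 + process(27)
    scale = scale - ix[scale]
    k = e + 75
    e = 9 * 75
    k = 16
    ix = ix // 75
    ix = ix * handle(31)
    if e <= width:
        scale = scale * k
    k = 27 - 75
    return e

11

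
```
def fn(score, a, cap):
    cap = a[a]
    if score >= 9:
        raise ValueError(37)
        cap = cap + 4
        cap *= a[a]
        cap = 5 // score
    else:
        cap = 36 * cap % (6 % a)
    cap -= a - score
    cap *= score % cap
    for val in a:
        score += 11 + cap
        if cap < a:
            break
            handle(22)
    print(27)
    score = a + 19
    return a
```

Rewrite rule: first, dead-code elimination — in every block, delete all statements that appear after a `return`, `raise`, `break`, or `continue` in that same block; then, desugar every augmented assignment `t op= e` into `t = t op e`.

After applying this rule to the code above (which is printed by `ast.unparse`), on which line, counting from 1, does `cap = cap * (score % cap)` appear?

Transformed code:
def fn(score, a, cap):
    cap = a[a]
    if score >= 9:
        raise ValueError(37)
    else:
        cap = 36 * cap % (6 % a)
    cap = cap - (a - score)
    cap = cap * (score % cap)
    for val in a:
        score = score + (11 + cap)
        if cap < a:
            break
    print(27)
    score = a + 19
    return a

8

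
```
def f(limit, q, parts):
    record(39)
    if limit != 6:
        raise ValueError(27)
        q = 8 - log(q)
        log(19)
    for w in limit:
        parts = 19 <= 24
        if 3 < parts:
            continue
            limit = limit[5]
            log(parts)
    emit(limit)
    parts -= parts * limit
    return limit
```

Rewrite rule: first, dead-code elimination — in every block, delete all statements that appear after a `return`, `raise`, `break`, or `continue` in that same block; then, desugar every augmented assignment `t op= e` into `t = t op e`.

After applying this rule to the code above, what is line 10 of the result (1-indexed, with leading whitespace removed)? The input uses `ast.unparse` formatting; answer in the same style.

parts = parts - parts * limit

Transformed code:
def f(limit, q, parts):
    record(39)
    if limit != 6:
        raise ValueError(27)
    for w in limit:
        parts = 19 <= 24
        if 3 < parts:
            continue
    emit(limit)
    parts = parts - parts * limit
    return limit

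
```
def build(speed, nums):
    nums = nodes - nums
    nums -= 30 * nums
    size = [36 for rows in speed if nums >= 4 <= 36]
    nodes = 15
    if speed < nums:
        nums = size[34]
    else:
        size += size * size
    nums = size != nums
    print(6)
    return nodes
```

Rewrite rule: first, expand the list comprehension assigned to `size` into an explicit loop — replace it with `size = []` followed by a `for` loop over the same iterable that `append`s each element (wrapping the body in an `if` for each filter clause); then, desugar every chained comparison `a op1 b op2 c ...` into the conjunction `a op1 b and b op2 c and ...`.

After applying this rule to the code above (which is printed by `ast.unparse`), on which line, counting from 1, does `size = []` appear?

Transformed code:
def build(speed, nums):
    nums = nodes - nums
    nums -= 30 * nums
    size = []
    for rows in speed:
        if nums >= 4 and 4 <= 36:
            size.append(36)
    nodes = 15
    if speed < nums:
        nums = size[34]
    else:
        size += size * size
    nums = size != nums
    print(6)
    return nodes

4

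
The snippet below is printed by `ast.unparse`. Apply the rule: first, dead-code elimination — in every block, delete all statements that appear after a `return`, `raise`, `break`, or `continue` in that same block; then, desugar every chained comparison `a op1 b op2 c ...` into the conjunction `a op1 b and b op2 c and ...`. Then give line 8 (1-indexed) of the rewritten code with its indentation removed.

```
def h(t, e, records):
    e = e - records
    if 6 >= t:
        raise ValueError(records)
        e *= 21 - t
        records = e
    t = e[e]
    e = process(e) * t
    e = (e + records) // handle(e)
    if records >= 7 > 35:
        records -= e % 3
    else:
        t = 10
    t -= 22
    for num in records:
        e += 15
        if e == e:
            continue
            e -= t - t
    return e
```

Transformed code:
def h(t, e, records):
    e = e - records
    if 6 >= t:
        raise ValueError(records)
    t = e[e]
    e = process(e) * t
    e = (e + records) // handle(e)
    if records >= 7 and 7 > 35:
        records -= e % 3
    else:
        t = 10
    t -= 22
    for num in records:
        e += 15
        if e == e:
            continue
    return e

if records >= 7 and 7 > 35:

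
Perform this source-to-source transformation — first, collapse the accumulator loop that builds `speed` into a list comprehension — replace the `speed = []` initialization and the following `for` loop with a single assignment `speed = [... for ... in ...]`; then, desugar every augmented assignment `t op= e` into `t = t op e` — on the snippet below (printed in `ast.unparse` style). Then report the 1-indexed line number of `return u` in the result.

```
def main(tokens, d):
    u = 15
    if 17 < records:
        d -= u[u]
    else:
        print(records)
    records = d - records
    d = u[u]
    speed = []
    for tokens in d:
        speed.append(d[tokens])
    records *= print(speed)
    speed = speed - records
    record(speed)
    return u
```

13

Transformed code:
def main(tokens, d):
    u = 15
    if 17 < records:
        d = d - u[u]
    else:
        print(records)
    records = d - records
    d = u[u]
    speed = [d[tokens] for tokens in d]
    records = records * print(speed)
    speed = speed - records
    record(speed)
    return u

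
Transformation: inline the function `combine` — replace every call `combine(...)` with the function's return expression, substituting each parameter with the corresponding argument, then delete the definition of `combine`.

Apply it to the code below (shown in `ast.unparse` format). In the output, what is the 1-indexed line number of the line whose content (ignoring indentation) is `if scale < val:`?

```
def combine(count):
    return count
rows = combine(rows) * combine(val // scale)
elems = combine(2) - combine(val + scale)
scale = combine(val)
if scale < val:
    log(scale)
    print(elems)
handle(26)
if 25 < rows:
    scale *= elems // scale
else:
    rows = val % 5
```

4

Transformed code:
rows = rows * (val // scale)
elems = 2 - (val + scale)
scale = val
if scale < val:
    log(scale)
    print(elems)
handle(26)
if 25 < rows:
    scale *= elems // scale
else:
    rows = val % 5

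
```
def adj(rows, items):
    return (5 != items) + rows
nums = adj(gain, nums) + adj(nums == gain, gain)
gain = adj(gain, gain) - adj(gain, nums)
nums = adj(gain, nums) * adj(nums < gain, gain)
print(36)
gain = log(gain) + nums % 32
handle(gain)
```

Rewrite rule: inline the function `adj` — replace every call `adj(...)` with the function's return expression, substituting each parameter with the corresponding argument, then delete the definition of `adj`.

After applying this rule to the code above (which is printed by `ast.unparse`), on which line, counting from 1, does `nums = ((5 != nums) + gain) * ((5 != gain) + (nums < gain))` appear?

3

Transformed code:
nums = (5 != nums) + gain + ((5 != gain) + (nums == gain))
gain = (5 != gain) + gain - ((5 != nums) + gain)
nums = ((5 != nums) + gain) * ((5 != gain) + (nums < gain))
print(36)
gain = log(gain) + nums % 32
handle(gain)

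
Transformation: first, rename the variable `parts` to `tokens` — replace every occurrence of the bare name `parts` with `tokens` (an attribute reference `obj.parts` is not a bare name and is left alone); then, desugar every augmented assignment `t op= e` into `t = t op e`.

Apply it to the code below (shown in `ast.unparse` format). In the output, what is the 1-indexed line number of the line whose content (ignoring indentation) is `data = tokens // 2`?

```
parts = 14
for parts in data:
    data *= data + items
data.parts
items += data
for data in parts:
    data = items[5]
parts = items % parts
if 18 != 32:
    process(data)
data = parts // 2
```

Transformed code:
tokens = 14
for tokens in data:
    data = data * (data + items)
data.parts
items = items + data
for data in tokens:
    data = items[5]
tokens = items % tokens
if 18 != 32:
    process(data)
data = tokens // 2

11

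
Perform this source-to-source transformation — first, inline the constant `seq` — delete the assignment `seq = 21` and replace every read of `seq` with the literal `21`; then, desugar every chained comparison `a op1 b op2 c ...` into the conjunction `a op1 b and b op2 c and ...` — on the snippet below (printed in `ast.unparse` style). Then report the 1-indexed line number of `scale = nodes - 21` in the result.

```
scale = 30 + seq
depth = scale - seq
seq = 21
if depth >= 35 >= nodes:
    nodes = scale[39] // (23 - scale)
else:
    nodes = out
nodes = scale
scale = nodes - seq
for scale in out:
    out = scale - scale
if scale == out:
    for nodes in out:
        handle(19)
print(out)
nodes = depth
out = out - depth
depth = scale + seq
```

8

Transformed code:
scale = 30 + 21
depth = scale - 21
if depth >= 35 and 35 >= nodes:
    nodes = scale[39] // (23 - scale)
else:
    nodes = out
nodes = scale
scale = nodes - 21
for scale in out:
    out = scale - scale
if scale == out:
    for nodes in out:
        handle(19)
print(out)
nodes = depth
out = out - depth
depth = scale + 21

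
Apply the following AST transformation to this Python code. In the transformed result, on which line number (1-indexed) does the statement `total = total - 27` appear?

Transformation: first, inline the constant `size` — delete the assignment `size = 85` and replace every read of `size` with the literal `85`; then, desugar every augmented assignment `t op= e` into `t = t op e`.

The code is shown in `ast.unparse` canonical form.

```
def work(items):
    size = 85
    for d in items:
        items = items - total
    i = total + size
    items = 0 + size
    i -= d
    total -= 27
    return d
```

7

Transformed code:
def work(items):
    for d in items:
        items = items - total
    i = total + 85
    items = 0 + 85
    i = i - d
    total = total - 27
    return d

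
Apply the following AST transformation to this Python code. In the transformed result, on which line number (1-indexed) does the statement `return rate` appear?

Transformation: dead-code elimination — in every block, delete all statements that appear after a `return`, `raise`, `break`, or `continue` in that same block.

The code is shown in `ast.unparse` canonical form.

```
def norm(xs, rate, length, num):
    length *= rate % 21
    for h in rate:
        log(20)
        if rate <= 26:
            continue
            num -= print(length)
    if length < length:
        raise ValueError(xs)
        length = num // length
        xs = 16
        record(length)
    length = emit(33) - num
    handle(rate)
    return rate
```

11

Transformed code:
def norm(xs, rate, length, num):
    length *= rate % 21
    for h in rate:
        log(20)
        if rate <= 26:
            continue
    if length < length:
        raise ValueError(xs)
    length = emit(33) - num
    handle(rate)
    return rate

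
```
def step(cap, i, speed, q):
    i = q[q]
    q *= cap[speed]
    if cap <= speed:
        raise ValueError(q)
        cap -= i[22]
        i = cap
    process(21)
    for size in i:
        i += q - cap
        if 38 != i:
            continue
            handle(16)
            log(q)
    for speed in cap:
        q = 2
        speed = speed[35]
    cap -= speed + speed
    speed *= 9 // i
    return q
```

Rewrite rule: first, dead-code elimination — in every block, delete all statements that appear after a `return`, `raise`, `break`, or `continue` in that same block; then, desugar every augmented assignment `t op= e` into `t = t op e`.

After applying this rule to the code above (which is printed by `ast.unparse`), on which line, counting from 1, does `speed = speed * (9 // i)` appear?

15

Transformed code:
def step(cap, i, speed, q):
    i = q[q]
    q = q * cap[speed]
    if cap <= speed:
        raise ValueError(q)
    process(21)
    for size in i:
        i = i + (q - cap)
        if 38 != i:
            continue
    for speed in cap:
        q = 2
        speed = speed[35]
    cap = cap - (speed + speed)
    speed = speed * (9 // i)
    return q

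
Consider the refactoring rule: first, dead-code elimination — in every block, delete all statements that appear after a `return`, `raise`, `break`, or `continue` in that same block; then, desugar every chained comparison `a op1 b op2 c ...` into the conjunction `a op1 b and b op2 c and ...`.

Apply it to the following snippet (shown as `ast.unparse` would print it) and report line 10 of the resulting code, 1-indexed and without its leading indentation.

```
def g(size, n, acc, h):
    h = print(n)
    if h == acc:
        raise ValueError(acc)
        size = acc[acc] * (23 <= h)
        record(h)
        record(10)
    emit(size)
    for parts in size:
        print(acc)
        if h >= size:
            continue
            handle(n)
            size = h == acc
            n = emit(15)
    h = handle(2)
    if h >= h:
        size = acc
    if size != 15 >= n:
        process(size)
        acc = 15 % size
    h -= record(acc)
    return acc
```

h = handle(2)

Transformed code:
def g(size, n, acc, h):
    h = print(n)
    if h == acc:
        raise ValueError(acc)
    emit(size)
    for parts in size:
        print(acc)
        if h >= size:
            continue
    h = handle(2)
    if h >= h:
        size = acc
    if size != 15 and 15 >= n:
        process(size)
        acc = 15 % size
    h -= record(acc)
    return acc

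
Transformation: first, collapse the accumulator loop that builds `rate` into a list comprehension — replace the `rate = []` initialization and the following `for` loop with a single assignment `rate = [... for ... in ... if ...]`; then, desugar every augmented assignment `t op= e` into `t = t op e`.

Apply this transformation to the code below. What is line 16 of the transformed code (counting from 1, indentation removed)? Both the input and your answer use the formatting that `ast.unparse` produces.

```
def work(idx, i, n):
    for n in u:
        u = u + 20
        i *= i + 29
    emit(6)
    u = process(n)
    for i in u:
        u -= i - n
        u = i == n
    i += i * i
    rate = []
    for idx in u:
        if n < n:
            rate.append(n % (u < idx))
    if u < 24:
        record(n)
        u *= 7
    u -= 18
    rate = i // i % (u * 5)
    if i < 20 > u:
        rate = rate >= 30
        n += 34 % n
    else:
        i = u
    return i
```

Transformed code:
def work(idx, i, n):
    for n in u:
        u = u + 20
        i = i * (i + 29)
    emit(6)
    u = process(n)
    for i in u:
        u = u - (i - n)
        u = i == n
    i = i + i * i
    rate = [n % (u < idx) for idx in u if n < n]
    if u < 24:
        record(n)
        u = u * 7
    u = u - 18
    rate = i // i % (u * 5)
    if i < 20 > u:
        rate = rate >= 30
        n = n + 34 % n
    else:
        i = u
    return i

rate = i // i % (u * 5)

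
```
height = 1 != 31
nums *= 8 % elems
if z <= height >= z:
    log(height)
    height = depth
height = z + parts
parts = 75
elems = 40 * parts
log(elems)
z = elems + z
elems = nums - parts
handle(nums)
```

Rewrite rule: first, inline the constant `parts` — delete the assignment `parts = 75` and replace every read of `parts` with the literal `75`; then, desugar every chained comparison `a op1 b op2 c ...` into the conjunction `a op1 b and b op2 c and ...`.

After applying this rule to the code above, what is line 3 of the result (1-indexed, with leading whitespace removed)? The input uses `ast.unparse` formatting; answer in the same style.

Transformed code:
height = 1 != 31
nums *= 8 % elems
if z <= height and height >= z:
    log(height)
    height = depth
height = z + 75
elems = 40 * 75
log(elems)
z = elems + z
elems = nums - 75
handle(nums)

if z <= height and height >= z:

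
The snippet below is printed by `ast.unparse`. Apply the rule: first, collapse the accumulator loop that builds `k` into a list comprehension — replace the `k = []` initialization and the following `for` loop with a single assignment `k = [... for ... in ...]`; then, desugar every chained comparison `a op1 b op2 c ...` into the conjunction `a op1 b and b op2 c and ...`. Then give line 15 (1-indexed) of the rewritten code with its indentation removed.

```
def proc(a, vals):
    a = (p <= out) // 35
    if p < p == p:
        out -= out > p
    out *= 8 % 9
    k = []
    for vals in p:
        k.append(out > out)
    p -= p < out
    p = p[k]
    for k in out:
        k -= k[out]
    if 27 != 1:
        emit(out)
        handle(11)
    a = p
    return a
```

Transformed code:
def proc(a, vals):
    a = (p <= out) // 35
    if p < p and p == p:
        out -= out > p
    out *= 8 % 9
    k = [out > out for vals in p]
    p -= p < out
    p = p[k]
    for k in out:
        k -= k[out]
    if 27 != 1:
        emit(out)
        handle(11)
    a = p
    return a

return a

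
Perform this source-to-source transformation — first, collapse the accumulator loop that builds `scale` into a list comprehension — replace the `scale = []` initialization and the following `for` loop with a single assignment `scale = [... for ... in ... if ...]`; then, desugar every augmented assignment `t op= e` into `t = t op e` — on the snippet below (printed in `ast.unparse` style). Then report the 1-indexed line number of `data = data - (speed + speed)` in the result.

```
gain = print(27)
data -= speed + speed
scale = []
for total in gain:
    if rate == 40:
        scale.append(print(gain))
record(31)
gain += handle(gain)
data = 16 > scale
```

Transformed code:
gain = print(27)
data = data - (speed + speed)
scale = [print(gain) for total in gain if rate == 40]
record(31)
gain = gain + handle(gain)
data = 16 > scale

2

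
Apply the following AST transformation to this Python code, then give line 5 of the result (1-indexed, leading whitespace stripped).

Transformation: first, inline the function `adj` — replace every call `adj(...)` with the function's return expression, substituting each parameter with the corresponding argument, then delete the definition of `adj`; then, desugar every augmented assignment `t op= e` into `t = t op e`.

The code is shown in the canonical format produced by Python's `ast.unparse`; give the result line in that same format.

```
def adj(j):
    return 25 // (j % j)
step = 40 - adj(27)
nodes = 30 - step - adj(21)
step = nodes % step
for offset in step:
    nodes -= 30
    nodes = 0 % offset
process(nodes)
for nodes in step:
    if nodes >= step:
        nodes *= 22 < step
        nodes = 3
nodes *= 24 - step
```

nodes = nodes - 30

Transformed code:
step = 40 - 25 // (27 % 27)
nodes = 30 - step - 25 // (21 % 21)
step = nodes % step
for offset in step:
    nodes = nodes - 30
    nodes = 0 % offset
process(nodes)
for nodes in step:
    if nodes >= step:
        nodes = nodes * (22 < step)
        nodes = 3
nodes = nodes * (24 - step)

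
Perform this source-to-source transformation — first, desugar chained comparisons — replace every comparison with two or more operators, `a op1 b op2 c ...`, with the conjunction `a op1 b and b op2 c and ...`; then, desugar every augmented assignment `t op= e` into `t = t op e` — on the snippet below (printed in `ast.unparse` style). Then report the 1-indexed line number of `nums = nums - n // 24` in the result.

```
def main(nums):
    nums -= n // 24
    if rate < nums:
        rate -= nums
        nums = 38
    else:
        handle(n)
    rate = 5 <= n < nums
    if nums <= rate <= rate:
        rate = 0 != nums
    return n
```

2

Transformed code:
def main(nums):
    nums = nums - n // 24
    if rate < nums:
        rate = rate - nums
        nums = 38
    else:
        handle(n)
    rate = 5 <= n and n < nums
    if nums <= rate and rate <= rate:
        rate = 0 != nums
    return n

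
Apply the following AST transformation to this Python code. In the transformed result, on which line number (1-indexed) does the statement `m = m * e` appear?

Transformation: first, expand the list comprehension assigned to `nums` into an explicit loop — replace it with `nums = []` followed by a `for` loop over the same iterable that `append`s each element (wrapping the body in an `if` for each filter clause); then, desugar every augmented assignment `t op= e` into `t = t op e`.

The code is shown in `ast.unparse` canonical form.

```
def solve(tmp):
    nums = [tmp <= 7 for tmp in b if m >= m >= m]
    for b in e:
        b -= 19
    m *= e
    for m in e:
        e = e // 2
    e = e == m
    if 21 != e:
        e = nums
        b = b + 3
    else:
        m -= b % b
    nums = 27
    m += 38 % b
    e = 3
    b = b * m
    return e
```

Transformed code:
def solve(tmp):
    nums = []
    for tmp in b:
        if m >= m >= m:
            nums.append(tmp <= 7)
    for b in e:
        b = b - 19
    m = m * e
    for m in e:
        e = e // 2
    e = e == m
    if 21 != e:
        e = nums
        b = b + 3
    else:
        m = m - b % b
    nums = 27
    m = m + 38 % b
    e = 3
    b = b * m
    return e

8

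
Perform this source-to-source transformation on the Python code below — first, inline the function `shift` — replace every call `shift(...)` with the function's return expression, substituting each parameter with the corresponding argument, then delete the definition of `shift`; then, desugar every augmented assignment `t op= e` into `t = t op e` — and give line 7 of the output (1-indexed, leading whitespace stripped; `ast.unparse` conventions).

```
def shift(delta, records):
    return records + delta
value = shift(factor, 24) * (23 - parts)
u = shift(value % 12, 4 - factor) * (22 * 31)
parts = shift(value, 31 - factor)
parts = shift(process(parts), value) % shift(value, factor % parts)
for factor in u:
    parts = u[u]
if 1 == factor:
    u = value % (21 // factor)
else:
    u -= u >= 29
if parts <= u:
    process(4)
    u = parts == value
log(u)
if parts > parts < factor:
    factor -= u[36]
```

Transformed code:
value = (24 + factor) * (23 - parts)
u = (4 - factor + value % 12) * (22 * 31)
parts = 31 - factor + value
parts = (value + process(parts)) % (factor % parts + value)
for factor in u:
    parts = u[u]
if 1 == factor:
    u = value % (21 // factor)
else:
    u = u - (u >= 29)
if parts <= u:
    process(4)
    u = parts == value
log(u)
if parts > parts < factor:
    factor = factor - u[36]

if 1 == factor:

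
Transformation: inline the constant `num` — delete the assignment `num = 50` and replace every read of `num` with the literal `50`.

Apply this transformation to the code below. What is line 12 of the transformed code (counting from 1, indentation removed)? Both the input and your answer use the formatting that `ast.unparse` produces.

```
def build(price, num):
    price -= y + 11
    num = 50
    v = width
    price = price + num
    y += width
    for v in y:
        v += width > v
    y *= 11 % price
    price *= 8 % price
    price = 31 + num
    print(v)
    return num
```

return 50

Transformed code:
def build(price, num):
    price -= y + 11
    v = width
    price = price + 50
    y += width
    for v in y:
        v += width > v
    y *= 11 % price
    price *= 8 % price
    price = 31 + 50
    print(v)
    return 50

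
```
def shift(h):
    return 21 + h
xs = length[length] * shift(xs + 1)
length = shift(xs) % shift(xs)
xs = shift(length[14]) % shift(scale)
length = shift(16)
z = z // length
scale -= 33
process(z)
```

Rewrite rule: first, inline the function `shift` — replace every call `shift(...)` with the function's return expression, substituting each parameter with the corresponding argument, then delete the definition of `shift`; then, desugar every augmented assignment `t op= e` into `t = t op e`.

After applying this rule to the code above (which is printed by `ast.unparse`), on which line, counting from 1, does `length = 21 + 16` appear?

Transformed code:
xs = length[length] * (21 + (xs + 1))
length = (21 + xs) % (21 + xs)
xs = (21 + length[14]) % (21 + scale)
length = 21 + 16
z = z // length
scale = scale - 33
process(z)

4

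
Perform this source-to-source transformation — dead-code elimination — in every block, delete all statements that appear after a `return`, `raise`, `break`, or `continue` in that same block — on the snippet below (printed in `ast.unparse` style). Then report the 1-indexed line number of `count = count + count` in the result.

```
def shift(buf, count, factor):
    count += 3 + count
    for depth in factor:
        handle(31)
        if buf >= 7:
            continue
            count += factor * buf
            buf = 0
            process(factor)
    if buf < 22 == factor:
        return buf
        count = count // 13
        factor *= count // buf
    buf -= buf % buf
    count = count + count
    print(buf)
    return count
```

Transformed code:
def shift(buf, count, factor):
    count += 3 + count
    for depth in factor:
        handle(31)
        if buf >= 7:
            continue
    if buf < 22 == factor:
        return buf
    buf -= buf % buf
    count = count + count
    print(buf)
    return count

10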